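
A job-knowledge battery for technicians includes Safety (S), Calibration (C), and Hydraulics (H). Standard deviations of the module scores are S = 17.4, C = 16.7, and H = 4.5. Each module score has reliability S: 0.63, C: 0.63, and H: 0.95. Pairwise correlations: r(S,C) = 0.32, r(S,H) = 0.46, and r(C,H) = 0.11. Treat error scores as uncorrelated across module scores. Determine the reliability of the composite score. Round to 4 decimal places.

Var(S+C+H) = 17.4² + 16.7² + 4.5² + 2·[17.4·16.7·0.32 + 17.4·4.5·0.46 + 16.7·4.5·0.11] = 601.9 + 274.54 = 876.44.
Under uncorrelated errors the observed covariances equal the true-score covariances, so only the own-variance terms attenuate.
True-score variance = [17.4²·0.63 + 16.7²·0.63 + 4.5²·0.95] + 274.54 = 385.677 + 274.54 = 660.217.
Reliability = 660.217 / 876.44 = 0.7533.

0.7533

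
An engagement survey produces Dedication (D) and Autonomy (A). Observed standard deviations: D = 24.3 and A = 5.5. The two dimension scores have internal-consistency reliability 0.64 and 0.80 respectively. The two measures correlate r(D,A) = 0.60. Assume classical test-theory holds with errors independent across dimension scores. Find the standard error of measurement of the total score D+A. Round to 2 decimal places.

Var(total) = 620.74 + 160.38 = 781.12.
True-score variance = 402.114 + 160.38 = 562.494, so reliability = 0.7201.
Error variance = 781.12 − 562.494 = 218.626; SEM = √218.626 = 14.79.

14.79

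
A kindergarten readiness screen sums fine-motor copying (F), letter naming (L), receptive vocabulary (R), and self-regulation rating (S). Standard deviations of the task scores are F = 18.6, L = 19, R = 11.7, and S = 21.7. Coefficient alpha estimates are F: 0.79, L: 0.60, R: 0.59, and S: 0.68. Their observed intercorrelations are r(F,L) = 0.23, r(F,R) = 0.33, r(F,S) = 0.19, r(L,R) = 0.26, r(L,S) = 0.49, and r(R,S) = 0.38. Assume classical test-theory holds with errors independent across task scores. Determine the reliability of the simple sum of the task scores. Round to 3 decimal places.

0.830

Var(F+L+R+S) = 18.6² + 19² + 11.7² + 21.7² + 2·[18.6·19·0.23 + 18.6·11.7·0.33 + 18.6·21.7·0.19 + 19·11.7·0.26 + 19·21.7·0.49 + 11.7·21.7·0.38] = 1314.74 + 1172.18 = 2486.92.
Because errors are independent across components, Cov(Tᵢ,Tⱼ) = Cov(Xᵢ,Xⱼ); the off-diagonal part of the true-score variance is the same as above.
True-score variance = [18.6²·0.79 + 19²·0.60 + 11.7²·0.59 + 21.7²·0.68] + 1172.18 = 890.879 + 1172.18 = 2063.05.
Reliability = 2063.05 / 2486.92 = 0.830.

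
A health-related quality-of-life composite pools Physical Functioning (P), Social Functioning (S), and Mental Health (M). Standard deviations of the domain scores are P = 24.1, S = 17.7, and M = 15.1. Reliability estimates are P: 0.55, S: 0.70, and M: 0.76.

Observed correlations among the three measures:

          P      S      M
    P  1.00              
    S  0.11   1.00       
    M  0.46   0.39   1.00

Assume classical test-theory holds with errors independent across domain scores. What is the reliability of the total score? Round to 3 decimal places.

0.767

Var(P+S+M) = 24.1² + 17.7² + 15.1² + 2·[24.1·17.7·0.11 + 24.1·15.1·0.46 + 17.7·15.1·0.39] = 1122.11 + 637.113 = 1759.22.
Because errors are independent across components, Cov(Tᵢ,Tⱼ) = Cov(Xᵢ,Xⱼ); the off-diagonal part of the true-score variance is the same as above.
True-score variance = [24.1²·0.55 + 17.7²·0.70 + 15.1²·0.76] + 637.113 = 712.036 + 637.113 = 1349.15.
Reliability = 1349.15 / 1759.22 = 0.767.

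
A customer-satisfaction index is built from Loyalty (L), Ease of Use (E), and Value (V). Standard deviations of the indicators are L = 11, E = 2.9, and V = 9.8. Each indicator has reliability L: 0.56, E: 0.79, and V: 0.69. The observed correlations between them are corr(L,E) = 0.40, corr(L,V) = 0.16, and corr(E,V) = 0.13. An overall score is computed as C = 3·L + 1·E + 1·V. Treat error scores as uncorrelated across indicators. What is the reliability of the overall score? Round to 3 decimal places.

0.630

Var(C) = 3²·11² + 2.9² + 9.8² + 2·[3·11·2.9·0.40 + 3·11·9.8·0.16 + 2.9·9.8·0.13] = 1193.45 + 187.437 = 1380.89.
With uncorrelated errors the cross-covariances are all true-score covariance, so they carry over unchanged; only the diagonal terms shrink to ρᵢσᵢ².
True-score variance = [3²·11²·0.56 + 2.9²·0.79 + 9.8²·0.69] + 187.437 = 682.752 + 187.437 = 870.189.
Reliability = 870.189 / 1380.89 = 0.630.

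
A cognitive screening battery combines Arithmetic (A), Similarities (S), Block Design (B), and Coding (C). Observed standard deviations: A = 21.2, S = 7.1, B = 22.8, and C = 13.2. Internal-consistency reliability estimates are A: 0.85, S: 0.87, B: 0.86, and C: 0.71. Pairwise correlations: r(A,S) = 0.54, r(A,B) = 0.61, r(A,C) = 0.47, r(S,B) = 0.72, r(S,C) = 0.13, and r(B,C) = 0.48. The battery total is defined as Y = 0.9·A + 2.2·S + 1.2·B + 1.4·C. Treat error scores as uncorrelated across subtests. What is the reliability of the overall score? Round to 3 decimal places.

Var(Y) = 0.9²·21.2² + 2.2²·7.1² + 1.2²·22.8² + 1.4²·13.2² + 2·[1.98·21.2·7.1·0.54 + 1.08·21.2·22.8·0.61 + 1.26·21.2·13.2·0.47 + 2.64·7.1·22.8·0.72 + 3.08·7.1·13.2·0.13 + 1.68·22.8·13.2·0.48] = 1698.11 + 2466.03 = 4164.14.
Because errors are independent across components, Cov(Tᵢ,Tⱼ) = Cov(Xᵢ,Xⱼ); the off-diagonal part of the true-score variance is the same as above.
True-score variance = [0.9²·21.2²·0.85 + 2.2²·7.1²·0.87 + 1.2²·22.8²·0.86 + 1.4²·13.2²·0.71] + 2466.03 = 1407.95 + 2466.03 = 3873.98.
Reliability = 3873.98 / 4164.14 = 0.930.

0.930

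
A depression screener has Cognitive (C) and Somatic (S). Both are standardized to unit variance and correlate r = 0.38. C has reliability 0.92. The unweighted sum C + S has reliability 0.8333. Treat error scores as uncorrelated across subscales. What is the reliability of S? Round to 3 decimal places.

0.620

Var(C+S) = 2 + 2·0.38 = 2.760.
True-score variance = ρ_C + ρ_S + 2·0.38, so 0.8333 = (0.92 + ρ_S + 0.76) / 2.760.
ρ_S = 0.8333·2.760 − 0.92 − 0.76 = 0.620.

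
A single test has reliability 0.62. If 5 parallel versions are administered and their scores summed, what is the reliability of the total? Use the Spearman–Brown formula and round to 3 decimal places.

ρ_k = kρ / (1 + (k−1)ρ) = 5·0.62 / (1 + 4·0.62) = 3.100 / 3.480 = 0.891.

0.891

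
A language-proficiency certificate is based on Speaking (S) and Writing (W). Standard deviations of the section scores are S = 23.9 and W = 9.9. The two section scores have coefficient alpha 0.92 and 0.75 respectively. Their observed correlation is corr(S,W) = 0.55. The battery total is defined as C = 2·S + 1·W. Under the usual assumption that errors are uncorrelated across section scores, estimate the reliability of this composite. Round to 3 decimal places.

Var(C) = 2²·23.9² + 9.9² + 2·[2·23.9·9.9·0.55] = 2382.85 + 520.542 = 2903.39.
With uncorrelated errors the cross-covariances are all true-score covariance, so they carry over unchanged; only the diagonal terms shrink to ρᵢσᵢ².
True-score variance = [2²·23.9²·0.92 + 9.9²·0.75] + 520.542 = 2175.56 + 520.542 = 2696.1.
Reliability = 2696.1 / 2903.39 = 0.929.

0.929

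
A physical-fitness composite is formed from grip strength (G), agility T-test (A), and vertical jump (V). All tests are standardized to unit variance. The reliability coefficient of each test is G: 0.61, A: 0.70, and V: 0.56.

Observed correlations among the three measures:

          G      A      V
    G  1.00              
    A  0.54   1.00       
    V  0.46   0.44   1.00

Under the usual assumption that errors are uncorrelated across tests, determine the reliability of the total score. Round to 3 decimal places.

Var(G+A+V) = 3 + 2·[0.54 + 0.46 + 0.44] = 3 + 2.88 = 5.88.
With uncorrelated errors the cross-covariances are all true-score covariance, so they carry over unchanged; only the diagonal terms shrink to ρᵢσᵢ².
True-score variance = [0.61 + 0.70 + 0.56] + 2.88 = 1.87 + 2.88 = 4.75.
Reliability = 4.75 / 5.88 = 0.808.

0.808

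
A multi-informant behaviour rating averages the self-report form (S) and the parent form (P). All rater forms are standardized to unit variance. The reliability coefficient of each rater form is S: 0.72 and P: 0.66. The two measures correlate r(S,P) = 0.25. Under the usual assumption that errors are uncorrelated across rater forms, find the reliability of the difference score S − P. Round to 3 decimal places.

Var(S−P) = 1 + 1 − 2·0.25 = 2 − 0.5 = 1.5.
Because errors are independent across components, Cov(Tᵢ,Tⱼ) = Cov(Xᵢ,Xⱼ); the off-diagonal part of the true-score variance is the same as above.
True-score variance = [0.72 + 0.66] − 0.5 = 1.38 − 0.5 = 0.88.
Reliability = 0.88 / 1.5 = 0.587.

0.587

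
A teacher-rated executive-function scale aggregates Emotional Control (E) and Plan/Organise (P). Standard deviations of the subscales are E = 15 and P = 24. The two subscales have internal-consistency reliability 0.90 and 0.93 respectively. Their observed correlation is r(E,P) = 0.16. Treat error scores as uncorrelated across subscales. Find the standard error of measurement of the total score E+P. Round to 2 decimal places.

7.93

Var(total) = 801 + 115.2 = 916.2.
True-score variance = 738.18 + 115.2 = 853.38, so reliability = 0.9314.
Error variance = 916.2 − 853.38 = 62.82; SEM = √62.82 = 7.93.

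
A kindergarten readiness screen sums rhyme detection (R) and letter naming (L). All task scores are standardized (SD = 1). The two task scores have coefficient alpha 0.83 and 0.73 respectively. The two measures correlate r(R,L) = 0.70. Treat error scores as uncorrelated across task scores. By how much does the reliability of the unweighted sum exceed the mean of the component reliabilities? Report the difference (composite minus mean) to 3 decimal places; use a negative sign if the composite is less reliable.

0.091

Var(sum) = 2 + 1.4 = 3.4; true-score variance = 1.56 + 1.4 = 2.96; composite reliability = 0.8706.
Mean component reliability = 0.7800.
Difference = 0.8706 − 0.7800 = 0.091.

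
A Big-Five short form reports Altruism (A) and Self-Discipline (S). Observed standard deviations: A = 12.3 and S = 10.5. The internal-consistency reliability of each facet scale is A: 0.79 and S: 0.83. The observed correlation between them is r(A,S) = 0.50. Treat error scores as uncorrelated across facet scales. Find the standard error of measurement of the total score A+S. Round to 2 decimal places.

Var(total) = 261.54 + 129.15 = 390.69.
True-score variance = 211.027 + 129.15 = 340.177, so reliability = 0.8707.
Error variance = 390.69 − 340.177 = 50.5134; SEM = √50.5134 = 7.11.

7.11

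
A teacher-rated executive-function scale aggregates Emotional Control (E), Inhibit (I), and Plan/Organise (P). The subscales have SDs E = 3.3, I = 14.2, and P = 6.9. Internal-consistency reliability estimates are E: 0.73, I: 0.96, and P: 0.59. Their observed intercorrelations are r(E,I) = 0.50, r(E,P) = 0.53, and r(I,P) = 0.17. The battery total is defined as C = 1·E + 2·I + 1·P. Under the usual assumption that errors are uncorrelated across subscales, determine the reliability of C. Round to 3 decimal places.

Var(C) = 3.3² + 2²·14.2² + 6.9² + 2·[2·3.3·14.2·0.50 + 3.3·6.9·0.53 + 2·14.2·6.9·0.17] = 865.06 + 184.483 = 1049.54.
Under uncorrelated errors the observed covariances equal the true-score covariances, so only the own-variance terms attenuate.
True-score variance = [3.3²·0.73 + 2²·14.2²·0.96 + 6.9²·0.59] + 184.483 = 810.337 + 184.483 = 994.82.
Reliability = 994.82 / 1049.54 = 0.948.

0.948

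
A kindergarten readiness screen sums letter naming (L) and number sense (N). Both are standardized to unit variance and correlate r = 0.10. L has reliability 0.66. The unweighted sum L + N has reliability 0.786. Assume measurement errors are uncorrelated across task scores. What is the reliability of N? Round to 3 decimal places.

Var(L+N) = 2 + 2·0.10 = 2.200.
True-score variance = ρ_L + ρ_N + 2·0.10, so 0.786 = (0.66 + ρ_N + 0.20) / 2.200.
ρ_N = 0.786·2.200 − 0.66 − 0.20 = 0.869.

0.869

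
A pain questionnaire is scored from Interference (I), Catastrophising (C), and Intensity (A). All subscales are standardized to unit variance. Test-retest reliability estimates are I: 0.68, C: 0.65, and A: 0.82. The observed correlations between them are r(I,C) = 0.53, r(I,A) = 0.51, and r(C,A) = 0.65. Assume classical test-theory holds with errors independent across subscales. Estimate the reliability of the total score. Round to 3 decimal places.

Var(I+C+A) = 3 + 2·[0.53 + 0.51 + 0.65] = 3 + 3.38 = 6.38.
Because errors are independent across components, Cov(Tᵢ,Tⱼ) = Cov(Xᵢ,Xⱼ); the off-diagonal part of the true-score variance is the same as above.
True-score variance = [0.68 + 0.65 + 0.82] + 3.38 = 2.15 + 3.38 = 5.53.
Reliability = 5.53 / 6.38 = 0.867.

0.867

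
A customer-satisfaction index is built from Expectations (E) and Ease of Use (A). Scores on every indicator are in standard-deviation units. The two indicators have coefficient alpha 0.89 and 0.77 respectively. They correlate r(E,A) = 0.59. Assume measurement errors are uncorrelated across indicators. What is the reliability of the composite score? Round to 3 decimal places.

Var(E+A) = 2 + 2·[0.59] = 2 + 1.18 = 3.18.
Because errors are independent across components, Cov(Tᵢ,Tⱼ) = Cov(Xᵢ,Xⱼ); the off-diagonal part of the true-score variance is the same as above.
True-score variance = [0.89 + 0.77] + 1.18 = 1.66 + 1.18 = 2.84.
Reliability = 2.84 / 3.18 = 0.893.

0.893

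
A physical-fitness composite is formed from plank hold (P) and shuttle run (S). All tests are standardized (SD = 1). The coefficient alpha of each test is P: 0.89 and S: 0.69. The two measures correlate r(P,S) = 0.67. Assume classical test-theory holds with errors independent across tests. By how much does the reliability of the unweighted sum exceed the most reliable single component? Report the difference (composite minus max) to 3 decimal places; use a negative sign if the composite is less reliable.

Var(sum) = 2 + 1.34 = 3.34; true-score variance = 1.58 + 1.34 = 2.92; composite reliability = 0.8743.
Max component reliability = 0.8900.
Difference = 0.8743 − 0.8900 = -0.016.

-0.016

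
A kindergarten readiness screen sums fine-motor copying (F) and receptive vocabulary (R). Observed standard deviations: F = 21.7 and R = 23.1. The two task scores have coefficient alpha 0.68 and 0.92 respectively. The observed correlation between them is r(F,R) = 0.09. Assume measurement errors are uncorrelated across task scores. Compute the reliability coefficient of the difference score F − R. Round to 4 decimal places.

0.7885

Var(F−R) = 21.7² + 23.1² − 2·21.7·23.1·0.09 = 1004.5 − 90.2286 = 914.271.
Because errors are independent across components, Cov(Tᵢ,Tⱼ) = Cov(Xᵢ,Xⱼ); the off-diagonal part of the true-score variance is the same as above.
True-score variance = [21.7²·0.68 + 23.1²·0.92] − 90.2286 = 811.126 − 90.2286 = 720.898.
Reliability = 720.898 / 914.271 = 0.7885.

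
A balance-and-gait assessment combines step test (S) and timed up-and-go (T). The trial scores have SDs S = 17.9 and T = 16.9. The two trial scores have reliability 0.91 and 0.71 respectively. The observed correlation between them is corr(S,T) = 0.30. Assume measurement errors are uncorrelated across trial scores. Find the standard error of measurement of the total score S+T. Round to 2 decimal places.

10.57

Var(total) = 606.02 + 181.506 = 787.526.
True-score variance = 494.356 + 181.506 = 675.862, so reliability = 0.8582.
Error variance = 787.526 − 675.862 = 111.664; SEM = √111.664 = 10.57.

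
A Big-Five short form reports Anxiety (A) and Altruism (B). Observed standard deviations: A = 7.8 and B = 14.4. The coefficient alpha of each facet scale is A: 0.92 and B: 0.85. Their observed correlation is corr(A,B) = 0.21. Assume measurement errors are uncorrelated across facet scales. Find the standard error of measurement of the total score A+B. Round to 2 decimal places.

Var(total) = 268.2 + 47.1744 = 315.374.
True-score variance = 232.229 + 47.1744 = 279.403, so reliability = 0.8859.
Error variance = 315.374 − 279.403 = 35.9712; SEM = √35.9712 = 6.00.

6.00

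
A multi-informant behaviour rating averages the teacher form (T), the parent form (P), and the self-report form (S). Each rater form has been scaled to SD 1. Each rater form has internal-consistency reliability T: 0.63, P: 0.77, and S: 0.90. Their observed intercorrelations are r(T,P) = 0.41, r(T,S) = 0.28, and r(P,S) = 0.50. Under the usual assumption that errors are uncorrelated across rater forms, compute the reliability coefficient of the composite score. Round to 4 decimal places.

Var(T+P+S) = 3 + 2·[0.41 + 0.28 + 0.50] = 3 + 2.38 = 5.38.
Under uncorrelated errors the observed covariances equal the true-score covariances, so only the own-variance terms attenuate.
True-score variance = [0.63 + 0.77 + 0.90] + 2.38 = 2.3 + 2.38 = 4.68.
Reliability = 4.68 / 5.38 = 0.8699.

0.8699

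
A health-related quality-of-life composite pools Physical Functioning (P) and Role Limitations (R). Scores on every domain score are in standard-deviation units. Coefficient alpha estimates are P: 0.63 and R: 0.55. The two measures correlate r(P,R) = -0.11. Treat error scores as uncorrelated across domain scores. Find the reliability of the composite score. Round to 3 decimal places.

0.539

Var(P+R) = 2 + 2·[(-0.11)] = 2 − 0.22 = 1.78.
With uncorrelated errors the cross-covariances are all true-score covariance, so they carry over unchanged; only the diagonal terms shrink to ρᵢσᵢ².
True-score variance = [0.63 + 0.55] − 0.22 = 1.18 − 0.22 = 0.96.
Reliability = 0.96 / 1.78 = 0.539.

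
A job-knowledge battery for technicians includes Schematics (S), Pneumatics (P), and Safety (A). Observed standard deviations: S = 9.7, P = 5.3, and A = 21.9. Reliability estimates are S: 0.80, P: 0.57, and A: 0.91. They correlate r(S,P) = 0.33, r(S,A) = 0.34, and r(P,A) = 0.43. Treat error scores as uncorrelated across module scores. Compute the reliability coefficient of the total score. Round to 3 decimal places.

0.916

Var(S+P+A) = 9.7² + 5.3² + 21.9² + 2·[9.7·5.3·0.33 + 9.7·21.9·0.34 + 5.3·21.9·0.43] = 601.79 + 278.203 = 879.993.
Because errors are independent across components, Cov(Tᵢ,Tⱼ) = Cov(Xᵢ,Xⱼ); the off-diagonal part of the true-score variance is the same as above.
True-score variance = [9.7²·0.80 + 5.3²·0.57 + 21.9²·0.91] + 278.203 = 527.728 + 278.203 = 805.932.
Reliability = 805.932 / 879.993 = 0.916.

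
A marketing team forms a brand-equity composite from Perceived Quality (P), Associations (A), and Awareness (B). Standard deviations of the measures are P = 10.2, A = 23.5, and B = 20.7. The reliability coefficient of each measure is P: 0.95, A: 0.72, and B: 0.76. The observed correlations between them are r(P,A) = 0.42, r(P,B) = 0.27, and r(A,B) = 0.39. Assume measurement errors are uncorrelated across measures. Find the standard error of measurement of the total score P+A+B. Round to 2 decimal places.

16.21

Var(total) = 1084.78 + 694.795 = 1779.57.
True-score variance = 822.11 + 694.795 = 1516.9, so reliability = 0.8524.
Error variance = 1779.57 − 1516.9 = 262.67; SEM = √262.67 = 16.21.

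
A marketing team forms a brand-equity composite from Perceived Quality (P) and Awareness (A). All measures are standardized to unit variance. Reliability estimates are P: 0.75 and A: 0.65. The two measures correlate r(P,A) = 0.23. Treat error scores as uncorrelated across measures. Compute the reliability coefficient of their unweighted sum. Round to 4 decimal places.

Var(P+A) = 2 + 2·[0.23] = 2 + 0.46 = 2.46.
Because errors are independent across components, Cov(Tᵢ,Tⱼ) = Cov(Xᵢ,Xⱼ); the off-diagonal part of the true-score variance is the same as above.
True-score variance = [0.75 + 0.65] + 0.46 = 1.4 + 0.46 = 1.86.
Reliability = 1.86 / 2.46 = 0.7561.

0.7561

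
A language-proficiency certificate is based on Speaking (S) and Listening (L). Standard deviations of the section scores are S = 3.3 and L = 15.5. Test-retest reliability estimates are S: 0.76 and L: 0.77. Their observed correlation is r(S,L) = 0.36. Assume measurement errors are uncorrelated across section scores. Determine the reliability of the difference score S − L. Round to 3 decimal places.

0.730

Var(S−L) = 3.3² + 15.5² − 2·3.3·15.5·0.36 = 251.14 − 36.828 = 214.312.
Because errors are independent across components, Cov(Tᵢ,Tⱼ) = Cov(Xᵢ,Xⱼ); the off-diagonal part of the true-score variance is the same as above.
True-score variance = [3.3²·0.76 + 15.5²·0.77] − 36.828 = 193.269 − 36.828 = 156.441.
Reliability = 156.441 / 214.312 = 0.730.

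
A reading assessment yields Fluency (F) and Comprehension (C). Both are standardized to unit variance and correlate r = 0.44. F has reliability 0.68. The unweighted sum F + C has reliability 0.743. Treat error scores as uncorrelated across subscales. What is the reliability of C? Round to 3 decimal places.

0.580

Var(F+C) = 2 + 2·0.44 = 2.880.
True-score variance = ρ_F + ρ_C + 2·0.44, so 0.743 = (0.68 + ρ_C + 0.88) / 2.880.
ρ_C = 0.743·2.880 − 0.68 − 0.88 = 0.580.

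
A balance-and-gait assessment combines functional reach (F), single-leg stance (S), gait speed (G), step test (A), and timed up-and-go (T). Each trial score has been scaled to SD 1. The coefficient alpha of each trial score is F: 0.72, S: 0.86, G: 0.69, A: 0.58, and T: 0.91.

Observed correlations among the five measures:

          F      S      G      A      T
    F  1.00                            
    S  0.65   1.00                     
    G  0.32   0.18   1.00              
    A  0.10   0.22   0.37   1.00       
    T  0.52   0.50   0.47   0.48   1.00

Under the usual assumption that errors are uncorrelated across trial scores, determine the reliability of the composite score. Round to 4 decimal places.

Var(F+S+G+A+T) = 5 + 2·[0.65 + 0.32 + 0.10 + 0.52 + 0.18 + 0.22 + 0.50 + 0.37 + 0.47 + 0.48] = 5 + 7.62 = 12.62.
Because errors are independent across components, Cov(Tᵢ,Tⱼ) = Cov(Xᵢ,Xⱼ); the off-diagonal part of the true-score variance is the same as above.
True-score variance = [0.72 + 0.86 + 0.69 + 0.58 + 0.91] + 7.62 = 3.76 + 7.62 = 11.38.
Reliability = 11.38 / 12.62 = 0.9017.

0.9017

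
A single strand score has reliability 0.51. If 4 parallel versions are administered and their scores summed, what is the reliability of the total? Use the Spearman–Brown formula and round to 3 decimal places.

ρ_k = kρ / (1 + (k−1)ρ) = 4·0.51 / (1 + 3·0.51) = 2.040 / 2.530 = 0.806.

0.806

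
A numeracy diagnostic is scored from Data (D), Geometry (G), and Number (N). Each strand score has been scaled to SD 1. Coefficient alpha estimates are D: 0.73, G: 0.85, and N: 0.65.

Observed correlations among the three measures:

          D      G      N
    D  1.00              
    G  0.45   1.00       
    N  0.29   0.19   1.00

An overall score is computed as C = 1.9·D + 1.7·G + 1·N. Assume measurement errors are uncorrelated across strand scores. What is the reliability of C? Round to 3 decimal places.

0.855

Var(C) = 1.9² + 1.7² + 1 + 2·[3.23·0.45 + 1.9·0.29 + 1.7·0.19] = 7.5 + 4.655 = 12.155.
Because errors are independent across components, Cov(Tᵢ,Tⱼ) = Cov(Xᵢ,Xⱼ); the off-diagonal part of the true-score variance is the same as above.
True-score variance = [1.9²·0.73 + 1.7²·0.85 + 0.65] + 4.655 = 5.7418 + 4.655 = 10.3968.
Reliability = 10.3968 / 12.155 = 0.855.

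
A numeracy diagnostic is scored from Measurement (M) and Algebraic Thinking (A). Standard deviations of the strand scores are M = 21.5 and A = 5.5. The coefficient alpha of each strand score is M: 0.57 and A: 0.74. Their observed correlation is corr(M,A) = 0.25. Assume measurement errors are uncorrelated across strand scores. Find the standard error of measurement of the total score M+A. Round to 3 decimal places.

Var(total) = 492.5 + 59.125 = 551.625.
True-score variance = 285.867 + 59.125 = 344.992, so reliability = 0.6254.
Error variance = 551.625 − 344.992 = 206.633; SEM = √206.633 = 14.375.

14.375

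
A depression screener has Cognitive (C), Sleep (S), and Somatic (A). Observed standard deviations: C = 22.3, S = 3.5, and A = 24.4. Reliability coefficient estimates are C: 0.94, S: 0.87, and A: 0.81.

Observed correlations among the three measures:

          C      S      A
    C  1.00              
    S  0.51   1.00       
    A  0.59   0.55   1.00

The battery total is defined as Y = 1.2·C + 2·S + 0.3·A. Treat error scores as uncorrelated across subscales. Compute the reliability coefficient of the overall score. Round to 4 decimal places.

Var(Y) = 1.2²·22.3² + 2²·3.5² + 0.3²·24.4² + 2·[2.4·22.3·3.5·0.51 + 0.36·22.3·24.4·0.59 + 0.6·3.5·24.4·0.55] = 818.68 + 478.573 = 1297.25.
Under uncorrelated errors the observed covariances equal the true-score covariances, so only the own-variance terms attenuate.
True-score variance = [1.2²·22.3²·0.94 + 2²·3.5²·0.87 + 0.3²·24.4²·0.81] + 478.573 = 759.163 + 478.573 = 1237.74.
Reliability = 1237.74 / 1297.25 = 0.9541.

0.9541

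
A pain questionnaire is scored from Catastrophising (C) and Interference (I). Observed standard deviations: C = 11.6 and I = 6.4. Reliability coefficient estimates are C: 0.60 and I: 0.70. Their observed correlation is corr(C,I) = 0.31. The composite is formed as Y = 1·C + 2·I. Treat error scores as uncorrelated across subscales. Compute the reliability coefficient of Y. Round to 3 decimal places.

0.736

Var(Y) = 11.6² + 2²·6.4² + 2·[2·11.6·6.4·0.31] = 298.4 + 92.0576 = 390.458.
With uncorrelated errors the cross-covariances are all true-score covariance, so they carry over unchanged; only the diagonal terms shrink to ρᵢσᵢ².
True-score variance = [11.6²·0.60 + 2²·6.4²·0.70] + 92.0576 = 195.424 + 92.0576 = 287.482.
Reliability = 287.482 / 390.458 = 0.736.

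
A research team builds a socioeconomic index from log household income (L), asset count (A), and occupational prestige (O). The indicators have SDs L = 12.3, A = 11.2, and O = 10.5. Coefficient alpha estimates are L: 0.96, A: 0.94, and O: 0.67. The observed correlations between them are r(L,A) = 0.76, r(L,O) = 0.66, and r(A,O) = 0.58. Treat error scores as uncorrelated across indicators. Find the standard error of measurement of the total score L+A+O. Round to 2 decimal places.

7.07

Var(total) = 386.98 + 516.289 = 903.269.
True-score variance = 337.019 + 516.289 = 853.309, so reliability = 0.9447.
Error variance = 903.269 − 853.309 = 49.9605; SEM = √49.9605 = 7.07.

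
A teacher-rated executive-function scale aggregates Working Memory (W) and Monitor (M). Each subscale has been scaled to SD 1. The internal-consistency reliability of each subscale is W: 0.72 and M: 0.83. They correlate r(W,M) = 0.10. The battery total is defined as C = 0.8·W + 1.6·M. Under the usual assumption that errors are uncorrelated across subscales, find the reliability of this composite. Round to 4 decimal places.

0.8222

Var(C) = 0.8² + 1.6² + 2·[1.28·0.10] = 3.2 + 0.256 = 3.456.
With uncorrelated errors the cross-covariances are all true-score covariance, so they carry over unchanged; only the diagonal terms shrink to ρᵢσᵢ².
True-score variance = [0.8²·0.72 + 1.6²·0.83] + 0.256 = 2.5856 + 0.256 = 2.8416.
Reliability = 2.8416 / 3.456 = 0.8222.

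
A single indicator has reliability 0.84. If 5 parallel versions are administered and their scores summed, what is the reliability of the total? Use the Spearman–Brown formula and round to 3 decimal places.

ρ_k = kρ / (1 + (k−1)ρ) = 5·0.84 / (1 + 4·0.84) = 4.200 / 4.360 = 0.963.

0.963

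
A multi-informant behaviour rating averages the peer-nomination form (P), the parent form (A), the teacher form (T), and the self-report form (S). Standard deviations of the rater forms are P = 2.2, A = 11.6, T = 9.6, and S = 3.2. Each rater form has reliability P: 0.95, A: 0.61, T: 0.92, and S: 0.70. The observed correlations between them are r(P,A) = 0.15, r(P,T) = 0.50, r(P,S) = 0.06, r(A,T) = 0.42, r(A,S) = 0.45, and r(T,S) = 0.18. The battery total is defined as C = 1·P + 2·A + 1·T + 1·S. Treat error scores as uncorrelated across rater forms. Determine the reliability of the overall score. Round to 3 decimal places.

0.767

Var(C) = 2.2² + 2²·11.6² + 9.6² + 3.2² + 2·[2·2.2·11.6·0.15 + 2.2·9.6·0.50 + 2.2·3.2·0.06 + 2·11.6·9.6·0.42 + 2·11.6·3.2·0.45 + 9.6·3.2·0.18] = 645.48 + 302.237 = 947.717.
Under uncorrelated errors the observed covariances equal the true-score covariances, so only the own-variance terms attenuate.
True-score variance = [2.2²·0.95 + 2²·11.6²·0.61 + 9.6²·0.92 + 3.2²·0.70] + 302.237 = 424.88 + 302.237 = 727.116.
Reliability = 727.116 / 947.717 = 0.767.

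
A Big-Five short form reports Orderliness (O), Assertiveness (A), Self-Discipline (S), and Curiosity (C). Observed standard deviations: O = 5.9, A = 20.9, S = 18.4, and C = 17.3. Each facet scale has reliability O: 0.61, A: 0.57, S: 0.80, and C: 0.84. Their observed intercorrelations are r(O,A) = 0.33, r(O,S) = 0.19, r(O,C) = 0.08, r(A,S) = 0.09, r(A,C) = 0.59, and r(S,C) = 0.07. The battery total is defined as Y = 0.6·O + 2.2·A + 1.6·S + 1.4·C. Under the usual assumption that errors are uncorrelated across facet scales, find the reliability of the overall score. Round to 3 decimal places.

0.781

Var(Y) = 0.6²·5.9² + 2.2²·20.9² + 1.6²·18.4² + 1.4²·17.3² + 2·[1.32·5.9·20.9·0.33 + 0.96·5.9·18.4·0.19 + 0.84·5.9·17.3·0.08 + 3.52·20.9·18.4·0.09 + 3.08·20.9·17.3·0.59 + 2.24·18.4·17.3·0.07] = 3580.01 + 1818.32 = 5398.33.
Under uncorrelated errors the observed covariances equal the true-score covariances, so only the own-variance terms attenuate.
True-score variance = [0.6²·5.9²·0.61 + 2.2²·20.9²·0.57 + 1.6²·18.4²·0.80 + 1.4²·17.3²·0.84] + 1818.32 = 2398.84 + 1818.32 = 4217.16.
Reliability = 4217.16 / 5398.33 = 0.781.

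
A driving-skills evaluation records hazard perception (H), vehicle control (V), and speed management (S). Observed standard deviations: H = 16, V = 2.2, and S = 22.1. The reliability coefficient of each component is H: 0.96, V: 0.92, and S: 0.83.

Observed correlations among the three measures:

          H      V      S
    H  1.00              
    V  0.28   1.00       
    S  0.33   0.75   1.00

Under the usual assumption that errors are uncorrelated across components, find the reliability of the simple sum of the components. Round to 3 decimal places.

Var(H+V+S) = 16² + 2.2² + 22.1² + 2·[16·2.2·0.28 + 16·22.1·0.33 + 2.2·22.1·0.75] = 749.25 + 326.018 = 1075.27.
With uncorrelated errors the cross-covariances are all true-score covariance, so they carry over unchanged; only the diagonal terms shrink to ρᵢσᵢ².
True-score variance = [16²·0.96 + 2.2²·0.92 + 22.1²·0.83] + 326.018 = 655.593 + 326.018 = 981.611.
Reliability = 981.611 / 1075.27 = 0.913.

0.913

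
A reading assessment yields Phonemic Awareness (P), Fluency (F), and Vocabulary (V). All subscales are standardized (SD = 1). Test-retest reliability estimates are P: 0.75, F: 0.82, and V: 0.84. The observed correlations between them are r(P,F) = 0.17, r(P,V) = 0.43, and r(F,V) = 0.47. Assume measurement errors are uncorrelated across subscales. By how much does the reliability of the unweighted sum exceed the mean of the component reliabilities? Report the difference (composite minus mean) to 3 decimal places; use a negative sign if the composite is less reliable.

Var(sum) = 3 + 2.14 = 5.14; true-score variance = 2.41 + 2.14 = 4.55; composite reliability = 0.8852.
Mean component reliability = 0.8033.
Difference = 0.8852 − 0.8033 = 0.082.

0.082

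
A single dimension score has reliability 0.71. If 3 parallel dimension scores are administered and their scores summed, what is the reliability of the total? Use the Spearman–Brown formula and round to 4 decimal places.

0.8802

ρ_k = kρ / (1 + (k−1)ρ) = 3·0.71 / (1 + 2·0.71) = 2.130 / 2.420 = 0.8802.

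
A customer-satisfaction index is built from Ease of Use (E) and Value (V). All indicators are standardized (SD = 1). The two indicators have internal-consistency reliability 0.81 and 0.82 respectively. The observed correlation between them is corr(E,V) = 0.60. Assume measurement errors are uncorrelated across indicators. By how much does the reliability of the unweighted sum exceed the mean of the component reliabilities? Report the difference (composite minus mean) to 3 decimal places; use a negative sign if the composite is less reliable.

Var(sum) = 2 + 1.2 = 3.2; true-score variance = 1.63 + 1.2 = 2.83; composite reliability = 0.8844.
Mean component reliability = 0.8150.
Difference = 0.8844 − 0.8150 = 0.069.

0.069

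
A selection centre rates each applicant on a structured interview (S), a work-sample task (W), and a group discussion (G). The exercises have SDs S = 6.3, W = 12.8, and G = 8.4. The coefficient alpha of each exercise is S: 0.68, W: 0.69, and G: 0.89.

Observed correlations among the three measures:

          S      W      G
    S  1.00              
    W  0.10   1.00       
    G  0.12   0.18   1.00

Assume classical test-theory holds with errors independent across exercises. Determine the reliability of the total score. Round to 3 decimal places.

0.791

Var(S+W+G) = 6.3² + 12.8² + 8.4² + 2·[6.3·12.8·0.10 + 6.3·8.4·0.12 + 12.8·8.4·0.18] = 274.09 + 67.536 = 341.626.
Because errors are independent across components, Cov(Tᵢ,Tⱼ) = Cov(Xᵢ,Xⱼ); the off-diagonal part of the true-score variance is the same as above.
True-score variance = [6.3²·0.68 + 12.8²·0.69 + 8.4²·0.89] + 67.536 = 202.837 + 67.536 = 270.373.
Reliability = 270.373 / 341.626 = 0.791.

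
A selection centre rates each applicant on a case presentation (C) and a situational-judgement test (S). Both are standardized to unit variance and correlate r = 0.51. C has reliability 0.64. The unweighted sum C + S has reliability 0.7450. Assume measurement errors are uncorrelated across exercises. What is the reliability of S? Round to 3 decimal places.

0.590

Var(C+S) = 2 + 2·0.51 = 3.020.
True-score variance = ρ_C + ρ_S + 2·0.51, so 0.7450 = (0.64 + ρ_S + 1.02) / 3.020.
ρ_S = 0.7450·3.020 − 0.64 − 1.02 = 0.590.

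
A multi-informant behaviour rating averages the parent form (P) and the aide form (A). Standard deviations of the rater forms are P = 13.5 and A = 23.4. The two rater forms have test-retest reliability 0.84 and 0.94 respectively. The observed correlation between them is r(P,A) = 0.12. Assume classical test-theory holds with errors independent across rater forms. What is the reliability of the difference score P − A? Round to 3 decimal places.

Var(P−A) = 13.5² + 23.4² − 2·13.5·23.4·0.12 = 729.81 − 75.816 = 653.994.
With uncorrelated errors the cross-covariances are all true-score covariance, so they carry over unchanged; only the diagonal terms shrink to ρᵢσᵢ².
True-score variance = [13.5²·0.84 + 23.4²·0.94] − 75.816 = 667.796 − 75.816 = 591.98.
Reliability = 591.98 / 653.994 = 0.905.

0.905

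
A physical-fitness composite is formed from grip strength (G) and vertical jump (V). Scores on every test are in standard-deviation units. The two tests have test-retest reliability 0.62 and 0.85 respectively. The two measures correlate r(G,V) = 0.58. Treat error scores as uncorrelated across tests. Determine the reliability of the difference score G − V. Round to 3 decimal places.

Var(G−V) = 1 + 1 − 2·0.58 = 2 − 1.16 = 0.84.
Under uncorrelated errors the observed covariances equal the true-score covariances, so only the own-variance terms attenuate.
True-score variance = [0.62 + 0.85] − 1.16 = 1.47 − 1.16 = 0.31.
Reliability = 0.31 / 0.84 = 0.369.

0.369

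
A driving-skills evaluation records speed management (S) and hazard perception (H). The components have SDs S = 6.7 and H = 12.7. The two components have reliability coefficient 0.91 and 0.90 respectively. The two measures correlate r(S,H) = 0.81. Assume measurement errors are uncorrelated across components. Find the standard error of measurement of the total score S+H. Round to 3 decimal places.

4.491

Var(total) = 206.18 + 137.846 = 344.026.
True-score variance = 186.011 + 137.846 = 323.857, so reliability = 0.9414.
Error variance = 344.026 − 323.857 = 20.1691; SEM = √20.1691 = 4.491.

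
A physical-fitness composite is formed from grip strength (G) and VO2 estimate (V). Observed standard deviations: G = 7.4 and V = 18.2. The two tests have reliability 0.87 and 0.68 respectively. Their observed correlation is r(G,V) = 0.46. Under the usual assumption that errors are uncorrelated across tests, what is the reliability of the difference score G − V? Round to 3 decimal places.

Var(G−V) = 7.4² + 18.2² − 2·7.4·18.2·0.46 = 386 − 123.906 = 262.094.
Because errors are independent across components, Cov(Tᵢ,Tⱼ) = Cov(Xᵢ,Xⱼ); the off-diagonal part of the true-score variance is the same as above.
True-score variance = [7.4²·0.87 + 18.2²·0.68] − 123.906 = 272.884 − 123.906 = 148.979.
Reliability = 148.979 / 262.094 = 0.568.

0.568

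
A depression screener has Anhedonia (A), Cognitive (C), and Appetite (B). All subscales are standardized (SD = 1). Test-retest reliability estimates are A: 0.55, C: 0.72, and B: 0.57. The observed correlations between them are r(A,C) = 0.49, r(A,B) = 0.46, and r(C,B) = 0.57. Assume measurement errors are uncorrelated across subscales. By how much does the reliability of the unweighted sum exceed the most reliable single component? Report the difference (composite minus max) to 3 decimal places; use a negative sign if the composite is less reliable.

0.088

Var(sum) = 3 + 3.04 = 6.04; true-score variance = 1.84 + 3.04 = 4.88; composite reliability = 0.8079.
Max component reliability = 0.7200.
Difference = 0.8079 − 0.7200 = 0.088.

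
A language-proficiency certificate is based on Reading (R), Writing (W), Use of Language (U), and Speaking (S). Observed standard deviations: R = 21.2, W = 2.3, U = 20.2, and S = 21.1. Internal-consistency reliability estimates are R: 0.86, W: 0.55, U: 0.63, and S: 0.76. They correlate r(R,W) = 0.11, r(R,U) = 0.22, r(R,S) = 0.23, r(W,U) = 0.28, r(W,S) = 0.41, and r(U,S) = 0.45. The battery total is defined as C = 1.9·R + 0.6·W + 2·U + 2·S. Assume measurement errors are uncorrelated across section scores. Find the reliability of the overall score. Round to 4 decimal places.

Var(C) = 1.9²·21.2² + 0.6²·2.3² + 2²·20.2² + 2²·21.1² + 2·[1.14·21.2·2.3·0.11 + 3.8·21.2·20.2·0.22 + 3.8·21.2·21.1·0.23 + 1.2·2.3·20.2·0.28 + 1.2·2.3·21.1·0.41 + 4·20.2·21.1·0.45] = 5037.38 + 3123.53 = 8160.91.
Because errors are independent across components, Cov(Tᵢ,Tⱼ) = Cov(Xᵢ,Xⱼ); the off-diagonal part of the true-score variance is the same as above.
True-score variance = [1.9²·21.2²·0.86 + 0.6²·2.3²·0.55 + 2²·20.2²·0.63 + 2²·21.1²·0.76] + 3123.53 = 3778.08 + 3123.53 = 6901.61.
Reliability = 6901.61 / 8160.91 = 0.8457.

0.8457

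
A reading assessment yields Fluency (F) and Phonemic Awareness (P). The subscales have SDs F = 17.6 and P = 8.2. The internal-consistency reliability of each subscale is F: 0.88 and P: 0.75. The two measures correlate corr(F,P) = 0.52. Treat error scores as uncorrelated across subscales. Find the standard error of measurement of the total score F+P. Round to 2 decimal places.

Var(total) = 377 + 150.093 = 527.093.
True-score variance = 323.019 + 150.093 = 473.112, so reliability = 0.8976.
Error variance = 527.093 − 473.112 = 53.9812; SEM = √53.9812 = 7.35.

7.35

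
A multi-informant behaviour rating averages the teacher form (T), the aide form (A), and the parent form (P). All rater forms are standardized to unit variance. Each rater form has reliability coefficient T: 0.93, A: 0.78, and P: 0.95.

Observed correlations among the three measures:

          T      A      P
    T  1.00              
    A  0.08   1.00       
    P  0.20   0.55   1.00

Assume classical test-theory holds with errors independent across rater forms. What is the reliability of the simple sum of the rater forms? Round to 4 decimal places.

0.9270

Var(T+A+P) = 3 + 2·[0.08 + 0.20 + 0.55] = 3 + 1.66 = 4.66.
Under uncorrelated errors the observed covariances equal the true-score covariances, so only the own-variance terms attenuate.
True-score variance = [0.93 + 0.78 + 0.95] + 1.66 = 2.66 + 1.66 = 4.32.
Reliability = 4.32 / 4.66 = 0.9270.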